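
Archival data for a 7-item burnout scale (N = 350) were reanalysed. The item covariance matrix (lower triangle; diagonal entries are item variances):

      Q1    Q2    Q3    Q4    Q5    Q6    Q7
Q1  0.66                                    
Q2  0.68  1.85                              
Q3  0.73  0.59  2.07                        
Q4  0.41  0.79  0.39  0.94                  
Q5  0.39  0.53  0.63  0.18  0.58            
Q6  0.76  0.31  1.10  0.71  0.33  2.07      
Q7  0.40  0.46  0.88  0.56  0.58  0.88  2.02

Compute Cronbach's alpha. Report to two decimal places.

ΣVar(i) = 0.66 + 1.85 + 2.07 + 0.94 + 0.58 + 2.07 + 2.02 = 10.19
Sum of off-diagonal covariances = 12.29
Var(T) = 10.19 + 2 × 12.29 = 34.77
α = (k/(k−1))·(1 − ΣVar(i)/Var(T)) = (7/6)·(1 − 10.19/34.77) = 0.82

Cronbach's alpha = 0.82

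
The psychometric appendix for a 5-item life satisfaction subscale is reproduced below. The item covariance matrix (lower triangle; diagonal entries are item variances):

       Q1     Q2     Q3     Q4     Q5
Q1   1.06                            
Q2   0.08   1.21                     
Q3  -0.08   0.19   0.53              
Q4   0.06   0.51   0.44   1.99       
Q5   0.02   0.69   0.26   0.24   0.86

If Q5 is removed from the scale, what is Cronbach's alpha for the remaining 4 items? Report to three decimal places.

Remaining items: Q1, Q2, Q3, Q4 (k = 4).
sum of item variances = 1.06 + 1.21 + 0.53 + 1.99 = 4.79
total variance = 4.79 + 2 × 1.20 = 7.19
α (item deleted) = (4/3)·(1 − 4.79/7.19) = 0.445

α = 0.445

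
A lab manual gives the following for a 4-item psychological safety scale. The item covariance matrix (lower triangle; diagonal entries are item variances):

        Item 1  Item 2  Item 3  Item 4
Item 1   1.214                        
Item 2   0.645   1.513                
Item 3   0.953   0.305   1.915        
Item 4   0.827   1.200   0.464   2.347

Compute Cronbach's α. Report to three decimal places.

Σσ²ᵢ = 1.214 + 1.513 + 1.915 + 2.347 = 6.989
Sum of the distinct covariances = 4.394
σ²_total = 6.989 + 2 × 4.394 = 15.777
α = (k/(k−1))·(1 − Σσ²ᵢ/σ²_total) = (4/3)·(1 − 6.989/15.777) = 0.743

Cronbach's α = 0.743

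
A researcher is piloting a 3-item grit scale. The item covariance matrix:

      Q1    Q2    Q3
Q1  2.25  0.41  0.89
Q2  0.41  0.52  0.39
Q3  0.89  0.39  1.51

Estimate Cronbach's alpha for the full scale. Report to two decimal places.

ΣVar(i) = 2.25 + 0.52 + 1.51 = 4.28
Sum of the distinct covariances = 1.69
total variance = 4.28 + 2 × 1.69 = 7.66
α = (k/(k−1))·(1 − ΣVar(i)/total variance) = (3/2)·(1 − 4.28/7.66) = 0.66

α = 0.66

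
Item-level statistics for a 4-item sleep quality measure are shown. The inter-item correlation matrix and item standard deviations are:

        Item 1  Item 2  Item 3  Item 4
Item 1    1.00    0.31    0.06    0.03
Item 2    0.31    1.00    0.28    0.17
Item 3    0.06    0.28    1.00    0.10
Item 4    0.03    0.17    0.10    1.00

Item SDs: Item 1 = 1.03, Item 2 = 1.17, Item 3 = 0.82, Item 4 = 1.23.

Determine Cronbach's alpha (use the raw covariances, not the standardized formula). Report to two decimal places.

Cronbach's alpha = 0.42

Σσ²ᵢ = 1.03² + 1.17² + 0.82² + 1.23² = 4.6151
Covariances σ_ij = r_ij · s_i · s_j:
  σ(Item 1,Item 2) = 0.31 × 1.03 × 1.17 = 0.3736
  σ(Item 1,Item 3) = 0.06 × 1.03 × 0.82 = 0.0507
  σ(Item 1,Item 4) = 0.03 × 1.03 × 1.23 = 0.0380
  σ(Item 2,Item 3) = 0.28 × 1.17 × 0.82 = 0.2686
  σ(Item 2,Item 4) = 0.17 × 1.17 × 1.23 = 0.2446
  σ(Item 3,Item 4) = 0.10 × 0.82 × 1.23 = 0.1009
σ²_T = Σσ²ᵢ + 2·Σσ_ij = 4.6151 + 2 × 1.0764 = 6.7679
α = (4/3)·(1 − 4.6151/6.7679) = 0.42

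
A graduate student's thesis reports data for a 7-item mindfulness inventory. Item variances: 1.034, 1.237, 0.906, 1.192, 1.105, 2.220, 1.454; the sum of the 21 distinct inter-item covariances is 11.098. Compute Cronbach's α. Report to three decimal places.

α = 0.826

ΣVar(i) = 1.034 + 1.237 + 0.906 + 1.192 + 1.105 + 2.220 + 1.454 = 9.148
Sum of distinct covariances = 11.098
σ²_T = ΣVar(i) + 2·Σcov = 9.148 + 2 × 11.098 = 31.344
α = (7/6)·(1 − 9.148/31.344) = 0.826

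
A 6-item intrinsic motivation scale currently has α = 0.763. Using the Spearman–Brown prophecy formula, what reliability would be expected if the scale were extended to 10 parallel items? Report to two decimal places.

Length factor m = 10/6 = 1.6667
α' = m·α / (1 + (m−1)·α)
   = 10/6 × 0.763 / (1 + (10/6 − 1) × 0.763)
   = 1.2717 / 1.5087 = 0.84

predicted reliability = 0.84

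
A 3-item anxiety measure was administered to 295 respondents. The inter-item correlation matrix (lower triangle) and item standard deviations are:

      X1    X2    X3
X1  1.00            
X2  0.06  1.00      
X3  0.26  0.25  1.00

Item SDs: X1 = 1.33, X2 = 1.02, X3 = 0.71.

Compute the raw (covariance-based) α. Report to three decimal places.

Σσ²ᵢ = 1.33² + 1.02² + 0.71² = 3.3134
Covariances σ_ij = r_ij · s_i · s_j:
  σ(X1,X2) = 0.06 × 1.33 × 1.02 = 0.0814
  σ(X1,X3) = 0.26 × 1.33 × 0.71 = 0.2455
  σ(X2,X3) = 0.25 × 1.02 × 0.71 = 0.1810
σ²_T = Σσ²ᵢ + 2·Σσ_ij = 3.3134 + 2 × 0.5079 = 4.3292
α = (3/2)·(1 − 3.3134/4.3292) = 0.352

α = 0.352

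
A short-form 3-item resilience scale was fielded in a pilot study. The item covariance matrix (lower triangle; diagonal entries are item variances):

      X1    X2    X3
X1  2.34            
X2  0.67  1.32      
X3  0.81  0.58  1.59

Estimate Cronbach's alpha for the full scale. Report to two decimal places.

α = 0.66

ΣVar(i) = 2.34 + 1.32 + 1.59 = 5.25
Σ_{i<j} σ_ij = 2.06
σ²_T = 5.25 + 2 × 2.06 = 9.37
α = (k/(k−1))·(1 − ΣVar(i)/σ²_T) = (3/2)·(1 − 5.25/9.37) = 0.66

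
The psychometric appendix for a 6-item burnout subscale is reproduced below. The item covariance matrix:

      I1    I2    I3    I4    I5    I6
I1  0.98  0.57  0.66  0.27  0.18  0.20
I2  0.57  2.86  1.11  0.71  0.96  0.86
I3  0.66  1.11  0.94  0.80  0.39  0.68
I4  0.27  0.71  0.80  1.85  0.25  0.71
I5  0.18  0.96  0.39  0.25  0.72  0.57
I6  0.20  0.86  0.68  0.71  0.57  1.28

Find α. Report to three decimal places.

α = 0.809

sum of item variances = 0.98 + 2.86 + 0.94 + 1.85 + 0.72 + 1.28 = 8.63
Σ_{i<j} σ_ij = 8.92
σ²_total = 8.63 + 2 × 8.92 = 26.47
α = (k/(k−1))·(1 − sum of item variances/σ²_total) = (6/5)·(1 − 8.63/26.47) = 0.809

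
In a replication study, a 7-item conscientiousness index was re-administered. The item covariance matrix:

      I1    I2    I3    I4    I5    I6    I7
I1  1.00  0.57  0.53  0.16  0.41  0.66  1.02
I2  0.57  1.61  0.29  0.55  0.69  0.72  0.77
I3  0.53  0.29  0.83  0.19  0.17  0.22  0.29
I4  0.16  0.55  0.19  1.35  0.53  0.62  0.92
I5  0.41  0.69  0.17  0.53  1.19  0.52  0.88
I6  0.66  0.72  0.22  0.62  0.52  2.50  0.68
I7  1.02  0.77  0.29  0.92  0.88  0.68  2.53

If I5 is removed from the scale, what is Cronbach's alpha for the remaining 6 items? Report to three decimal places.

α = 0.750

Remaining items: I1, I2, I3, I4, I6, I7 (k = 6).
Σσ²ᵢ = 1.00 + 1.61 + 0.83 + 1.35 + 2.50 + 2.53 = 9.82
σ²_T = 9.82 + 2 × 8.19 = 26.20
α (item deleted) = (6/5)·(1 − 9.82/26.20) = 0.750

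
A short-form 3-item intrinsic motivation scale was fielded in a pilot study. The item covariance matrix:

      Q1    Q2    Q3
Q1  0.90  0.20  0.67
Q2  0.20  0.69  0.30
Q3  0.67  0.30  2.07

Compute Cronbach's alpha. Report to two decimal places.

Σσᵢ² = 0.90 + 0.69 + 2.07 = 3.66
Sum of off-diagonal covariances = 1.17
total variance = 3.66 + 2 × 1.17 = 6.00
α = (k/(k−1))·(1 − Σσᵢ²/total variance) = (3/2)·(1 − 3.66/6.00) = 0.58

α = 0.58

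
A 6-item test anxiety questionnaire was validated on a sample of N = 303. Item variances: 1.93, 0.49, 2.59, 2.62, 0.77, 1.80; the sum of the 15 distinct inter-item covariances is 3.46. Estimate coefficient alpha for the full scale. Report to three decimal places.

α = 0.485

ΣVar(i) = 1.93 + 0.49 + 2.59 + 2.62 + 0.77 + 1.80 = 10.20
Sum of distinct covariances = 3.46
Var(T) = ΣVar(i) + 2·Σcov = 10.20 + 2 × 3.46 = 17.12
α = (6/5)·(1 − 10.20/17.12) = 0.485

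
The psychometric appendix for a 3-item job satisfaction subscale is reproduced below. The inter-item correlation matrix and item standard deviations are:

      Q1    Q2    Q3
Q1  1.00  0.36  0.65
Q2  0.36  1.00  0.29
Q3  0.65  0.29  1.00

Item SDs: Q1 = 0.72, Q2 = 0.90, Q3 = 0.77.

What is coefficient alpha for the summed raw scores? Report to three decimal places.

coefficient alpha = 0.679

Σσ²ᵢ = 0.72² + 0.90² + 0.77² = 1.9213
Covariances σ_ij = r_ij · s_i · s_j:
  σ(Q1,Q2) = 0.36 × 0.72 × 0.90 = 0.2333
  σ(Q1,Q3) = 0.65 × 0.72 × 0.77 = 0.3604
  σ(Q2,Q3) = 0.29 × 0.90 × 0.77 = 0.2010
σ²_T = Σσ²ᵢ + 2·Σσ_ij = 1.9213 + 2 × 0.7947 = 3.5107
α = (3/2)·(1 − 1.9213/3.5107) = 0.679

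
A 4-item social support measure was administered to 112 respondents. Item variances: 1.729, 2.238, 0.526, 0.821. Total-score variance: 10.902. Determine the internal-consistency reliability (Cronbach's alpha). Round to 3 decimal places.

Cronbach's alpha = 0.683

Σσᵢ² = 1.729 + 2.238 + 0.526 + 0.821 = 5.314
α = (k/(k−1))·(1 − Σσᵢ²/Var(T)) = (4/3)·(1 − 5.314/10.902) = 0.683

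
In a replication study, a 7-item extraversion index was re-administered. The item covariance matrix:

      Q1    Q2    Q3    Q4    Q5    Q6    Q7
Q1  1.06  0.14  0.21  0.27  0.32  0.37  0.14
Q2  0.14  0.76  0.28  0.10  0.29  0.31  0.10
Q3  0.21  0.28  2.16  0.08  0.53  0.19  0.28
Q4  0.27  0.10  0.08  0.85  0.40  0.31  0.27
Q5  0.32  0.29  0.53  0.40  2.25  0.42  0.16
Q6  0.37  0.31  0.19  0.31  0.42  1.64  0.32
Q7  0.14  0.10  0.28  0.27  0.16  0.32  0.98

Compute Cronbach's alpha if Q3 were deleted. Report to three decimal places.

α = 0.612

Remaining items: Q1, Q2, Q4, Q5, Q6, Q7 (k = 6).
ΣVar(i) = 1.06 + 0.76 + 0.85 + 2.25 + 1.64 + 0.98 = 7.54
Var(T) = 7.54 + 2 × 3.92 = 15.38
α (item deleted) = (6/5)·(1 − 7.54/15.38) = 0.612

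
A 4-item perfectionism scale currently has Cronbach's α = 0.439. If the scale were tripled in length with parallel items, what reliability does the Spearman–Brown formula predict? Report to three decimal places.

predicted reliability = 0.701

Length factor m = 3
α' = m·α / (1 + (m−1)·α)
   = 3 × 0.439 / (1 + (3 − 1) × 0.439)
   = 1.3170 / 1.8780 = 0.701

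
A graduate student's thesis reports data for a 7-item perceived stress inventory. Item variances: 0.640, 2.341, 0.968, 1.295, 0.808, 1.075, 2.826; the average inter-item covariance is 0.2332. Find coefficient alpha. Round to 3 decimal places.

coefficient alpha = 0.579

Σσᵢ² = 0.640 + 2.341 + 0.968 + 1.295 + 0.808 + 1.075 + 2.826 = 9.953
Sum of the 21 distinct covariances = 21 × 0.2332 = 4.8972
total variance = Σσᵢ² + 2·Σcov = 9.953 + 2 × 4.8972 = 19.7474
α = (7/6)·(1 − 9.953/19.7474) = 0.579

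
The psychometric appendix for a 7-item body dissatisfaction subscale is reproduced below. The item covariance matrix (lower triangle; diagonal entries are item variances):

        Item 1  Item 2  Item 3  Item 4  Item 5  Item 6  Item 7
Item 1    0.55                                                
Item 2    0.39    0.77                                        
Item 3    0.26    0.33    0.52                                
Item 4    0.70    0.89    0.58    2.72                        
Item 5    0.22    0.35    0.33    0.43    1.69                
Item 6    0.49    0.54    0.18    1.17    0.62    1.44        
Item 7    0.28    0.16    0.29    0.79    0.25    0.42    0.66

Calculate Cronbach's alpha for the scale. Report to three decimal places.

α = 0.815

ΣVar(i) = 0.55 + 0.77 + 0.52 + 2.72 + 1.69 + 1.44 + 0.66 = 8.35
Sum of off-diagonal covariances = 9.67
Var(T) = 8.35 + 2 × 9.67 = 27.69
α = (k/(k−1))·(1 − ΣVar(i)/Var(T)) = (7/6)·(1 − 8.35/27.69) = 0.815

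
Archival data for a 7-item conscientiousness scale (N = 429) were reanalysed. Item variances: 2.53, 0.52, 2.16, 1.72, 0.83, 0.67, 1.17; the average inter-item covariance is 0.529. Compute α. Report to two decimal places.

sum of item variances = 2.53 + 0.52 + 2.16 + 1.72 + 0.83 + 0.67 + 1.17 = 9.60
Sum of the 21 distinct covariances = 21 × 0.529 = 11.109
σ²_total = sum of item variances + 2·Σcov = 9.60 + 2 × 11.109 = 31.818
α = (7/6)·(1 − 9.60/31.818) = 0.81

α = 0.81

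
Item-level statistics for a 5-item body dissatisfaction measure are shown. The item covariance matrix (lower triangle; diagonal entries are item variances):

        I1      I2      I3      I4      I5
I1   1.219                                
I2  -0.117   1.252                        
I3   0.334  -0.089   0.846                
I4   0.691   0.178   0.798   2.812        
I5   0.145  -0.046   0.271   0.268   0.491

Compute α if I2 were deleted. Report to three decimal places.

Remaining items: I1, I3, I4, I5 (k = 4).
Σσ²ᵢ = 1.219 + 0.846 + 2.812 + 0.491 = 5.368
total variance = 5.368 + 2 × 2.507 = 10.382
α (item deleted) = (4/3)·(1 − 5.368/10.382) = 0.644

α = 0.644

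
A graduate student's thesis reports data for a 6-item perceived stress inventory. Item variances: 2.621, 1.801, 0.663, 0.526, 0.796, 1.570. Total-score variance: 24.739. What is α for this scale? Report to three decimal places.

α = 0.813

Σσ²ᵢ = 2.621 + 1.801 + 0.663 + 0.526 + 0.796 + 1.570 = 7.977
α = (k/(k−1))·(1 − Σσ²ᵢ/Var(T)) = (6/5)·(1 − 7.977/24.739) = 0.813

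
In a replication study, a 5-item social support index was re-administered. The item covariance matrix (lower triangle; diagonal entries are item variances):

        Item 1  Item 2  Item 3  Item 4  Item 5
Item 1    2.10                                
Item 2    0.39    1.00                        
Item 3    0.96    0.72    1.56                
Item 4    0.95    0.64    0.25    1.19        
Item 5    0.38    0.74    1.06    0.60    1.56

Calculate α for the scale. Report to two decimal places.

α = 0.80

Σσᵢ² = 2.10 + 1.00 + 1.56 + 1.19 + 1.56 = 7.41
Sum of off-diagonal covariances = 6.69
total variance = 7.41 + 2 × 6.69 = 20.79
α = (k/(k−1))·(1 − Σσᵢ²/total variance) = (5/4)·(1 − 7.41/20.79) = 0.80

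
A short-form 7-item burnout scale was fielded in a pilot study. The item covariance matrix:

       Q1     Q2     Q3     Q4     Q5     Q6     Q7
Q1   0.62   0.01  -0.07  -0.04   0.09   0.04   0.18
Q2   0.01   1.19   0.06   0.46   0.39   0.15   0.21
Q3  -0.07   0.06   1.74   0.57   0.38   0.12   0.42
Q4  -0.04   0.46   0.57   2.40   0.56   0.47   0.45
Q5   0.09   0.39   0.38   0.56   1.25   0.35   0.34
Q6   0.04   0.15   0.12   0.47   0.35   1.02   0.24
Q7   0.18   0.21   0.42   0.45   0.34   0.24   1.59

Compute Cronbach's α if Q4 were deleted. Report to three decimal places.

α = 0.528

Remaining items: Q1, Q2, Q3, Q5, Q6, Q7 (k = 6).
Σσᵢ² = 0.62 + 1.19 + 1.74 + 1.25 + 1.02 + 1.59 = 7.41
σ²_T = 7.41 + 2 × 2.91 = 13.23
α (item deleted) = (6/5)·(1 − 7.41/13.23) = 0.528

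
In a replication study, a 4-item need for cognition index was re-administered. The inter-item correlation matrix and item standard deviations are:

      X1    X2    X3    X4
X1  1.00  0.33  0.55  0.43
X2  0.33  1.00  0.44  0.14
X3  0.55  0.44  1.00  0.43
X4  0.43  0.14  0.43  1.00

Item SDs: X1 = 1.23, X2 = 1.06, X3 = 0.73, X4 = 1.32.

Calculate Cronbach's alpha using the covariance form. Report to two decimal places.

Cronbach's alpha = 0.68

Σσ²ᵢ = 1.23² + 1.06² + 0.73² + 1.32² = 4.9118
Covariances σ_ij = r_ij · s_i · s_j:
  σ(X1,X2) = 0.33 × 1.23 × 1.06 = 0.4303
  σ(X1,X3) = 0.55 × 1.23 × 0.73 = 0.4938
  σ(X1,X4) = 0.43 × 1.23 × 1.32 = 0.6981
  σ(X2,X3) = 0.44 × 1.06 × 0.73 = 0.3405
  σ(X2,X4) = 0.14 × 1.06 × 1.32 = 0.1959
  σ(X3,X4) = 0.43 × 0.73 × 1.32 = 0.4143
σ²_T = Σσ²ᵢ + 2·Σσ_ij = 4.9118 + 2 × 2.5729 = 10.0576
α = (4/3)·(1 − 4.9118/10.0576) = 0.68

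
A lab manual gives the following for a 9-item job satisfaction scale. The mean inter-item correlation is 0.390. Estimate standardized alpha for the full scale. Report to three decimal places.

standardized alpha = 0.852

Standardized α = k·r̄ / (1 + (k−1)·r̄) = 9 × 0.390 / (1 + 8 × 0.390)
  = 3.5100 / 4.1200 = 0.852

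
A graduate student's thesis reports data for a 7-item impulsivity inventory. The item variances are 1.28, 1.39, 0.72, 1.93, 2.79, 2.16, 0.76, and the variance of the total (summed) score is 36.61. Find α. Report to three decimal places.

α = 0.815

Σσ²ᵢ = 1.28 + 1.39 + 0.72 + 1.93 + 2.79 + 2.16 + 0.76 = 11.03
α = (k/(k−1))·(1 − Σσ²ᵢ/σ²_total) = (7/6)·(1 − 11.03/36.61) = 0.815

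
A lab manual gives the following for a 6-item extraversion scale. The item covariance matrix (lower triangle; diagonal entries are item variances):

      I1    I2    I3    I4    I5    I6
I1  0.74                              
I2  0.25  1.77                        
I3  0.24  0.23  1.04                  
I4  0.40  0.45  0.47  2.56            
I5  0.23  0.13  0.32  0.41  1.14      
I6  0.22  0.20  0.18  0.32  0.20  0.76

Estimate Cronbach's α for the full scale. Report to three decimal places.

Σσᵢ² = 0.74 + 1.77 + 1.04 + 2.56 + 1.14 + 0.76 = 8.01
Σ_{i<j} σ_ij = 4.25
σ²_T = 8.01 + 2 × 4.25 = 16.51
α = (k/(k−1))·(1 − Σσᵢ²/σ²_T) = (6/5)·(1 − 8.01/16.51) = 0.618

α = 0.618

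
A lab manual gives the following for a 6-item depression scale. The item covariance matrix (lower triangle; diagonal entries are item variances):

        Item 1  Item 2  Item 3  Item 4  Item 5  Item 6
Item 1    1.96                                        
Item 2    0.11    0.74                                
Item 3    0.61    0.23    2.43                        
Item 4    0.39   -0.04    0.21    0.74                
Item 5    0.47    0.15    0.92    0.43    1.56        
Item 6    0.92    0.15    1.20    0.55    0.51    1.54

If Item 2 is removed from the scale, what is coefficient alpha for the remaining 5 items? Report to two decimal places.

Remaining items: Item 1, Item 3, Item 4, Item 5, Item 6 (k = 5).
ΣVar(i) = 1.96 + 2.43 + 0.74 + 1.56 + 1.54 = 8.23
Var(T) = 8.23 + 2 × 6.21 = 20.65
α (item deleted) = (5/4)·(1 − 8.23/20.65) = 0.75

coefficient alpha = 0.75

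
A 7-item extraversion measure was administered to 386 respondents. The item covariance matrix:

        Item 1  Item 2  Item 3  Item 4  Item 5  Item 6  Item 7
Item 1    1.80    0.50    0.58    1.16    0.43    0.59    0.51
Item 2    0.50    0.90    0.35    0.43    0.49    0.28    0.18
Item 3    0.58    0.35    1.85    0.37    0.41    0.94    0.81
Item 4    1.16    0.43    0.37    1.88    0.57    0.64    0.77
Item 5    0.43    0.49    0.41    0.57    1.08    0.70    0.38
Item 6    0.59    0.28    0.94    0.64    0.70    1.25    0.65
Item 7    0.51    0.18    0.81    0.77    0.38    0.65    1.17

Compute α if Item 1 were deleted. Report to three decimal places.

α = 0.795

Remaining items: Item 2, Item 3, Item 4, Item 5, Item 6, Item 7 (k = 6).
ΣVar(i) = 0.90 + 1.85 + 1.88 + 1.08 + 1.25 + 1.17 = 8.13
total variance = 8.13 + 2 × 7.97 = 24.07
α (item deleted) = (6/5)·(1 − 8.13/24.07) = 0.795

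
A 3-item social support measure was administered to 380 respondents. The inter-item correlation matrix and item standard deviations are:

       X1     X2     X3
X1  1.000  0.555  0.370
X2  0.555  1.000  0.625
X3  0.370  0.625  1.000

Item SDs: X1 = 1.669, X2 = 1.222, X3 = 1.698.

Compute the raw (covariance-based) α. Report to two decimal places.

Σσ²ᵢ = 1.669² + 1.222² + 1.698² = 7.1620
Covariances σ_ij = r_ij · s_i · s_j:
  σ(X1,X2) = 0.555 × 1.669 × 1.222 = 1.1319
  σ(X1,X3) = 0.370 × 1.669 × 1.698 = 1.0486
  σ(X2,X3) = 0.625 × 1.222 × 1.698 = 1.2968
σ²_T = Σσ²ᵢ + 2·Σσ_ij = 7.1620 + 2 × 3.4773 = 14.1166
α = (3/2)·(1 − 7.1620/14.1166) = 0.74

α = 0.74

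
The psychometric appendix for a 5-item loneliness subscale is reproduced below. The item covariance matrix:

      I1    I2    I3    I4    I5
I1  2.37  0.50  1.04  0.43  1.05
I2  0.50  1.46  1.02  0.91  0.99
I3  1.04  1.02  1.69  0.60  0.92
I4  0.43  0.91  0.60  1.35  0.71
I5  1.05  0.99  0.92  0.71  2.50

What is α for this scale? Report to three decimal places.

Σσᵢ² = 2.37 + 1.46 + 1.69 + 1.35 + 2.50 = 9.37
Σ_{i<j} σ_ij = 8.17
total variance = 9.37 + 2 × 8.17 = 25.71
α = (k/(k−1))·(1 − Σσᵢ²/total variance) = (5/4)·(1 − 9.37/25.71) = 0.794

α = 0.794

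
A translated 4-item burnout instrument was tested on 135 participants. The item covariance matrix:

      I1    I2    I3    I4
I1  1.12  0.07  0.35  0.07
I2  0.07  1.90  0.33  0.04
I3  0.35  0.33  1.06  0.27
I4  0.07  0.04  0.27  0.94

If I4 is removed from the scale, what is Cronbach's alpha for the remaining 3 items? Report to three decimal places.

Remaining items: I1, I2, I3 (k = 3).
Σσ²ᵢ = 1.12 + 1.90 + 1.06 = 4.08
σ²_total = 4.08 + 2 × 0.75 = 5.58
α (item deleted) = (3/2)·(1 − 4.08/5.58) = 0.403

α = 0.403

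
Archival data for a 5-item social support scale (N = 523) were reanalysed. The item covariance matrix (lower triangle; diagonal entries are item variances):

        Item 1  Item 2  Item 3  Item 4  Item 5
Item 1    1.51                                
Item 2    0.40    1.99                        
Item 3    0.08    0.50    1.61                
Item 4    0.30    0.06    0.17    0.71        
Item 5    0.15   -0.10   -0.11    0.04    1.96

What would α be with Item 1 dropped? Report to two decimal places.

α = 0.20

Remaining items: Item 2, Item 3, Item 4, Item 5 (k = 4).
sum of item variances = 1.99 + 1.61 + 0.71 + 1.96 = 6.27
Var(T) = 6.27 + 2 × 0.56 = 7.39
α (item deleted) = (4/3)·(1 − 6.27/7.39) = 0.20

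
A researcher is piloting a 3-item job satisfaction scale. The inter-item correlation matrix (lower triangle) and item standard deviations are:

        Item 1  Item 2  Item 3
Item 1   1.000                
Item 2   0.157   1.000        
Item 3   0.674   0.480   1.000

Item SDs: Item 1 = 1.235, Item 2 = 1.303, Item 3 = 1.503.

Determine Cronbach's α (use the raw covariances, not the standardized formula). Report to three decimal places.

Σσ²ᵢ = 1.235² + 1.303² + 1.503² = 5.4820
Covariances σ_ij = r_ij · s_i · s_j:
  σ(Item 1,Item 2) = 0.157 × 1.235 × 1.303 = 0.2526
  σ(Item 1,Item 3) = 0.674 × 1.235 × 1.503 = 1.2511
  σ(Item 2,Item 3) = 0.480 × 1.303 × 1.503 = 0.9400
σ²_T = Σσ²ᵢ + 2·Σσ_ij = 5.4820 + 2 × 2.4437 = 10.3694
α = (3/2)·(1 − 5.4820/10.3694) = 0.707

Cronbach's α = 0.707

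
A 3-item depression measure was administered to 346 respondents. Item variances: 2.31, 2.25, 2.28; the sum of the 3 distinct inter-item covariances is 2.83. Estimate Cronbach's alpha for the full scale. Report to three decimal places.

ΣVar(i) = 2.31 + 2.25 + 2.28 = 6.84
Sum of distinct covariances = 2.83
σ²_total = ΣVar(i) + 2·Σcov = 6.84 + 2 × 2.83 = 12.50
α = (3/2)·(1 − 6.84/12.50) = 0.679

α = 0.679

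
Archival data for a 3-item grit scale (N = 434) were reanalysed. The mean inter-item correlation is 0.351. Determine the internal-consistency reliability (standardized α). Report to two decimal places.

standardized α = 0.62

Standardized α = k·r̄ / (1 + (k−1)·r̄) = 3 × 0.351 / (1 + 2 × 0.351)
  = 1.0530 / 1.7020 = 0.62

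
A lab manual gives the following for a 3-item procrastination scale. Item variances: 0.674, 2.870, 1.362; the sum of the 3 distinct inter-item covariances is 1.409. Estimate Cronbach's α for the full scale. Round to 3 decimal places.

α = 0.547

Σσᵢ² = 0.674 + 2.870 + 1.362 = 4.906
Sum of distinct covariances = 1.409
total variance = Σσᵢ² + 2·Σcov = 4.906 + 2 × 1.409 = 7.724
α = (3/2)·(1 − 4.906/7.724) = 0.547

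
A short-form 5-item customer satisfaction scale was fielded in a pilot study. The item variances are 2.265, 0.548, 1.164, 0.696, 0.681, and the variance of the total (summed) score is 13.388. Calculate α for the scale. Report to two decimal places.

Σσ²ᵢ = 2.265 + 0.548 + 1.164 + 0.696 + 0.681 = 5.354
α = (k/(k−1))·(1 − Σσ²ᵢ/Var(T)) = (5/4)·(1 − 5.354/13.388) = 0.75

α = 0.75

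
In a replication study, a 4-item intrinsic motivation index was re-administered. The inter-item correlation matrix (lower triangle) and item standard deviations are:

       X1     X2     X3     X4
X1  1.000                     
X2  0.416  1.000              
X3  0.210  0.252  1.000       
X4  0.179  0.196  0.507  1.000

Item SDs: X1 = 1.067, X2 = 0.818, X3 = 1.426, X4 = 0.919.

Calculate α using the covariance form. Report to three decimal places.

α = 0.608

Σσ²ᵢ = 1.067² + 0.818² + 1.426² + 0.919² = 4.6856
Covariances σ_ij = r_ij · s_i · s_j:
  σ(X1,X2) = 0.416 × 1.067 × 0.818 = 0.3631
  σ(X1,X3) = 0.210 × 1.067 × 1.426 = 0.3195
  σ(X1,X4) = 0.179 × 1.067 × 0.919 = 0.1755
  σ(X2,X3) = 0.252 × 0.818 × 1.426 = 0.2939
  σ(X2,X4) = 0.196 × 0.818 × 0.919 = 0.1473
  σ(X3,X4) = 0.507 × 1.426 × 0.919 = 0.6644
σ²_T = Σσ²ᵢ + 2·Σσ_ij = 4.6856 + 2 × 1.9637 = 8.6130
α = (4/3)·(1 − 4.6856/8.6130) = 0.608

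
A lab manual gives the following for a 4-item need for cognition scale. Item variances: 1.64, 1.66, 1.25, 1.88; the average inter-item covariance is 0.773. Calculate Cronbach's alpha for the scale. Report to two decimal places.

α = 0.79

ΣVar(i) = 1.64 + 1.66 + 1.25 + 1.88 = 6.43
Sum of the 6 distinct covariances = 6 × 0.773 = 4.638
Var(T) = ΣVar(i) + 2·Σcov = 6.43 + 2 × 4.638 = 15.706
α = (4/3)·(1 − 6.43/15.706) = 0.79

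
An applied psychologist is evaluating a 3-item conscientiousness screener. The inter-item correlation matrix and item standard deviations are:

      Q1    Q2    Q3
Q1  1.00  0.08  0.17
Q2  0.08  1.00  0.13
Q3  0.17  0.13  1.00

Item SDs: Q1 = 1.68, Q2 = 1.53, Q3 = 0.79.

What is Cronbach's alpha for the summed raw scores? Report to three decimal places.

Σσ²ᵢ = 1.68² + 1.53² + 0.79² = 5.7874
Covariances σ_ij = r_ij · s_i · s_j:
  σ(Q1,Q2) = 0.08 × 1.68 × 1.53 = 0.2056
  σ(Q1,Q3) = 0.17 × 1.68 × 0.79 = 0.2256
  σ(Q2,Q3) = 0.13 × 1.53 × 0.79 = 0.1571
σ²_T = Σσ²ᵢ + 2·Σσ_ij = 5.7874 + 2 × 0.5883 = 6.9640
α = (3/2)·(1 − 5.7874/6.9640) = 0.253

α = 0.253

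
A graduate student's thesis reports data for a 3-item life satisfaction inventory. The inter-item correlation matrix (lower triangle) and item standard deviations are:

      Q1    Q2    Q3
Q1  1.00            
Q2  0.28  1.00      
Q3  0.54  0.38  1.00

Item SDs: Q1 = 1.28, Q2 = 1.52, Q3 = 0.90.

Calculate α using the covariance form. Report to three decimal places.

α = 0.622

Σσ²ᵢ = 1.28² + 1.52² + 0.90² = 4.7588
Covariances σ_ij = r_ij · s_i · s_j:
  σ(Q1,Q2) = 0.28 × 1.28 × 1.52 = 0.5448
  σ(Q1,Q3) = 0.54 × 1.28 × 0.90 = 0.6221
  σ(Q2,Q3) = 0.38 × 1.52 × 0.90 = 0.5198
σ²_T = Σσ²ᵢ + 2·Σσ_ij = 4.7588 + 2 × 1.6867 = 8.1322
α = (3/2)·(1 − 4.7588/8.1322) = 0.622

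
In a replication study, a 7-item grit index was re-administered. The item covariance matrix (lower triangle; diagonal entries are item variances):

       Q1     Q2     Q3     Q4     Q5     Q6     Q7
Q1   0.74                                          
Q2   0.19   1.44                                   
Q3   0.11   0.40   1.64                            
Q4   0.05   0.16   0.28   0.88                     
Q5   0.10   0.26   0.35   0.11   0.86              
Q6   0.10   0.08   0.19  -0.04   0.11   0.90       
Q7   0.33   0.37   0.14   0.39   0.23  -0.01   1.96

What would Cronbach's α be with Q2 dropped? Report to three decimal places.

α = 0.494

Remaining items: Q1, Q3, Q4, Q5, Q6, Q7 (k = 6).
Σσᵢ² = 0.74 + 1.64 + 0.88 + 0.86 + 0.90 + 1.96 = 6.98
σ²_T = 6.98 + 2 × 2.44 = 11.86
α (item deleted) = (6/5)·(1 − 6.98/11.86) = 0.494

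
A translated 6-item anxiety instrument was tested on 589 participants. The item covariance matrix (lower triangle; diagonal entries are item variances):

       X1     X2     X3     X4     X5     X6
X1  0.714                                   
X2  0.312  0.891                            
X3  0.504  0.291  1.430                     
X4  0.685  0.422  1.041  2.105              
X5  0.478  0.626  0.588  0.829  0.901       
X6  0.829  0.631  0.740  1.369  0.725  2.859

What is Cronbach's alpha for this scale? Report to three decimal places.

Σσ²ᵢ = 0.714 + 0.891 + 1.430 + 2.105 + 0.901 + 2.859 = 8.900
Σ_{i<j} σ_ij = 10.070
σ²_total = 8.900 + 2 × 10.070 = 29.040
α = (k/(k−1))·(1 − Σσ²ᵢ/σ²_total) = (6/5)·(1 − 8.900/29.040) = 0.832

Cronbach's alpha = 0.832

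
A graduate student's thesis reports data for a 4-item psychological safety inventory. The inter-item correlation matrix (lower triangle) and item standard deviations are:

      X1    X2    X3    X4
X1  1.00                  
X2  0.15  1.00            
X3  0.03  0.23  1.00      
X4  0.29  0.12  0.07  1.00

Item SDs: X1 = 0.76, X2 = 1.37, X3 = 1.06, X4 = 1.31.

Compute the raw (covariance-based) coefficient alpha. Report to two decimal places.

coefficient alpha = 0.40

Σσ²ᵢ = 0.76² + 1.37² + 1.06² + 1.31² = 5.2942
Covariances σ_ij = r_ij · s_i · s_j:
  σ(X1,X2) = 0.15 × 0.76 × 1.37 = 0.1562
  σ(X1,X3) = 0.03 × 0.76 × 1.06 = 0.0242
  σ(X1,X4) = 0.29 × 0.76 × 1.31 = 0.2887
  σ(X2,X3) = 0.23 × 1.37 × 1.06 = 0.3340
  σ(X2,X4) = 0.12 × 1.37 × 1.31 = 0.2154
  σ(X3,X4) = 0.07 × 1.06 × 1.31 = 0.0972
σ²_T = Σσ²ᵢ + 2·Σσ_ij = 5.2942 + 2 × 1.1157 = 7.5256
α = (4/3)·(1 − 5.2942/7.5256) = 0.40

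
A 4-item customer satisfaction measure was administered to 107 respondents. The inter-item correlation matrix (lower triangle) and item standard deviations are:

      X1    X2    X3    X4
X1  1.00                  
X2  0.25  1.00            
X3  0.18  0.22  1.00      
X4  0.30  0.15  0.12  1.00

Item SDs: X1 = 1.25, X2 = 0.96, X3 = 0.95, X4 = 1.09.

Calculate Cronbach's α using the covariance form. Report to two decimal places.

Σσ²ᵢ = 1.25² + 0.96² + 0.95² + 1.09² = 4.5747
Covariances σ_ij = r_ij · s_i · s_j:
  σ(X1,X2) = 0.25 × 1.25 × 0.96 = 0.3000
  σ(X1,X3) = 0.18 × 1.25 × 0.95 = 0.2137
  σ(X1,X4) = 0.30 × 1.25 × 1.09 = 0.4088
  σ(X2,X3) = 0.22 × 0.96 × 0.95 = 0.2006
  σ(X2,X4) = 0.15 × 0.96 × 1.09 = 0.1570
  σ(X3,X4) = 0.12 × 0.95 × 1.09 = 0.1243
σ²_T = Σσ²ᵢ + 2·Σσ_ij = 4.5747 + 2 × 1.4044 = 7.3835
α = (4/3)·(1 − 4.5747/7.3835) = 0.51

Cronbach's α = 0.51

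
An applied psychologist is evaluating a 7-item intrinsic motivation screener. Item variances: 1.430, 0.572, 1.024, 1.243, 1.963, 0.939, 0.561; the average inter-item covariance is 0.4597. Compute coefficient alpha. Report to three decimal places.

Σσ²ᵢ = 1.430 + 0.572 + 1.024 + 1.243 + 1.963 + 0.939 + 0.561 = 7.732
Sum of the 21 distinct covariances = 21 × 0.4597 = 9.6537
σ²_total = Σσ²ᵢ + 2·Σcov = 7.732 + 2 × 9.6537 = 27.0394
α = (7/6)·(1 − 7.732/27.0394) = 0.833

α = 0.833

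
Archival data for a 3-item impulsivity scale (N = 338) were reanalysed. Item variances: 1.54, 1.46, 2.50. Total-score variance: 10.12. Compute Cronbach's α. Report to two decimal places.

Σσ²ᵢ = 1.54 + 1.46 + 2.50 = 5.50
α = (k/(k−1))·(1 − Σσ²ᵢ/total variance) = (3/2)·(1 − 5.50/10.12) = 0.68

Cronbach's α = 0.68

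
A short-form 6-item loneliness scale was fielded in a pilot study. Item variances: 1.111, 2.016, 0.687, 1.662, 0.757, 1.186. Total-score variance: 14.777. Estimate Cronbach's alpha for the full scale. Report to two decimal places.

Cronbach's alpha = 0.60

Σσᵢ² = 1.111 + 2.016 + 0.687 + 1.662 + 0.757 + 1.186 = 7.419
α = (k/(k−1))·(1 − Σσᵢ²/σ²_total) = (6/5)·(1 − 7.419/14.777) = 0.60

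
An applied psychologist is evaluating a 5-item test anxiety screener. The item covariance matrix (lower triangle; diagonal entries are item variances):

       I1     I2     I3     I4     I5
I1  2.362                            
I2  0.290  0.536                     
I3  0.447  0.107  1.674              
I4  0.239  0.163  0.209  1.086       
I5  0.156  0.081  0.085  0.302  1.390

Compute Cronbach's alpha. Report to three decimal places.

sum of item variances = 2.362 + 0.536 + 1.674 + 1.086 + 1.390 = 7.048
Sum of off-diagonal covariances = 2.079
σ²_T = 7.048 + 2 × 2.079 = 11.206
α = (k/(k−1))·(1 − sum of item variances/σ²_T) = (5/4)·(1 − 7.048/11.206) = 0.464

Cronbach's alpha = 0.464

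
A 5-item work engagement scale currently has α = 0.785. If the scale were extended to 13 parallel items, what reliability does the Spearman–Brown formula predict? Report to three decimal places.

Length factor m = 13/5 = 2.6000
α' = m·α / (1 + (m−1)·α)
   = 13/5 × 0.785 / (1 + (13/5 − 1) × 0.785)
   = 2.0410 / 2.2560 = 0.905

predicted reliability = 0.905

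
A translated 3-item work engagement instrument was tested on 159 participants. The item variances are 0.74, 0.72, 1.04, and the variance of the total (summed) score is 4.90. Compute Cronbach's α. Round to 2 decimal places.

α = 0.73

Σσ²ᵢ = 0.74 + 0.72 + 1.04 = 2.50
α = (k/(k−1))·(1 − Σσ²ᵢ/σ²_total) = (3/2)·(1 − 2.50/4.90) = 0.73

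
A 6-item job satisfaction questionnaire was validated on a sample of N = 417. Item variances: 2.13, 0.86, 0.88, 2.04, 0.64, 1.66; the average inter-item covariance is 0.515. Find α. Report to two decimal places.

sum of item variances = 2.13 + 0.86 + 0.88 + 2.04 + 0.64 + 1.66 = 8.21
Sum of the 15 distinct covariances = 15 × 0.515 = 7.725
Var(T) = sum of item variances + 2·Σcov = 8.21 + 2 × 7.725 = 23.660
α = (6/5)·(1 − 8.21/23.660) = 0.78

α = 0.78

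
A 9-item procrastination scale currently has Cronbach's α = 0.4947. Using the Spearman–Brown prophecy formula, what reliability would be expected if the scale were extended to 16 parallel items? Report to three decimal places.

predicted reliability = 0.635

Length factor m = 16/9 = 1.7778
α' = m·α / (1 + (m−1)·α)
   = 16/9 × 0.4947 / (1 + (16/9 − 1) × 0.4947)
   = 0.8795 / 1.3848 = 0.635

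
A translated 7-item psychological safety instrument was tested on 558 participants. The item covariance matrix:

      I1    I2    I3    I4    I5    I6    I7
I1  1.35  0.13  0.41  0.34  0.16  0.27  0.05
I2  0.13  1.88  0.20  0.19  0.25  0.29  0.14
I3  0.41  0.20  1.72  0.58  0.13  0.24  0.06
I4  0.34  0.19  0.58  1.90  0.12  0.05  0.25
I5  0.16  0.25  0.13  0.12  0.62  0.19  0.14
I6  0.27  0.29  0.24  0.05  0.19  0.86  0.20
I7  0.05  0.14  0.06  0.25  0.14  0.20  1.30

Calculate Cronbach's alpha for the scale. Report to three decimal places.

sum of item variances = 1.35 + 1.88 + 1.72 + 1.90 + 0.62 + 0.86 + 1.30 = 9.63
Σ_{i<j} σ_ij = 4.39
total variance = 9.63 + 2 × 4.39 = 18.41
α = (k/(k−1))·(1 − sum of item variances/total variance) = (7/6)·(1 − 9.63/18.41) = 0.556

Cronbach's alpha = 0.556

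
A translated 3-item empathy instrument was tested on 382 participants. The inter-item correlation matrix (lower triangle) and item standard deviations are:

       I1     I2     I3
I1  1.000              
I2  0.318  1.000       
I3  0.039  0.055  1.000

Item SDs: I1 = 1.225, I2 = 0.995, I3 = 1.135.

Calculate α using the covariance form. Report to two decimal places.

Σσ²ᵢ = 1.225² + 0.995² + 1.135² = 3.7789
Covariances σ_ij = r_ij · s_i · s_j:
  σ(I1,I2) = 0.318 × 1.225 × 0.995 = 0.3876
  σ(I1,I3) = 0.039 × 1.225 × 1.135 = 0.0542
  σ(I2,I3) = 0.055 × 0.995 × 1.135 = 0.0621
σ²_T = Σσ²ᵢ + 2·Σσ_ij = 3.7789 + 2 × 0.5039 = 4.7867
α = (3/2)·(1 − 3.7789/4.7867) = 0.32

α = 0.32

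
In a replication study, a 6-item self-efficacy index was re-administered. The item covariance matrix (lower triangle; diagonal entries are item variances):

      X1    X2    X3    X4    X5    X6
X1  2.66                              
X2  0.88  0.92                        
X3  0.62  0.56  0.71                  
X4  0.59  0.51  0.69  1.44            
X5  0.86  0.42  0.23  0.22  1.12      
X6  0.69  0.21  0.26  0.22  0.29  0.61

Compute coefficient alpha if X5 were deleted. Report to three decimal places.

coefficient alpha = 0.778

Remaining items: X1, X2, X3, X4, X6 (k = 5).
ΣVar(i) = 2.66 + 0.92 + 0.71 + 1.44 + 0.61 = 6.34
σ²_total = 6.34 + 2 × 5.23 = 16.80
α (item deleted) = (5/4)·(1 − 6.34/16.80) = 0.778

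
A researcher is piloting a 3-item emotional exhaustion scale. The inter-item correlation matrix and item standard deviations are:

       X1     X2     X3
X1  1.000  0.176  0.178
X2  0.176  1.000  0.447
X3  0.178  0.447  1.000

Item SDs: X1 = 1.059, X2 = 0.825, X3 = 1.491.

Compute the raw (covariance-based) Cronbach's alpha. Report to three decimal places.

Σσ²ᵢ = 1.059² + 0.825² + 1.491² = 4.0252
Covariances σ_ij = r_ij · s_i · s_j:
  σ(X1,X2) = 0.176 × 1.059 × 0.825 = 0.1538
  σ(X1,X3) = 0.178 × 1.059 × 1.491 = 0.2811
  σ(X2,X3) = 0.447 × 0.825 × 1.491 = 0.5498
σ²_T = Σσ²ᵢ + 2·Σσ_ij = 4.0252 + 2 × 0.9847 = 5.9946
α = (3/2)·(1 − 4.0252/5.9946) = 0.493

α = 0.493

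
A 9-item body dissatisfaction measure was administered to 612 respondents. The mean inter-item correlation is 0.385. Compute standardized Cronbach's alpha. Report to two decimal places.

Standardized α = k·r̄ / (1 + (k−1)·r̄) = 9 × 0.385 / (1 + 8 × 0.385)
  = 3.4650 / 4.0800 = 0.85

α = 0.85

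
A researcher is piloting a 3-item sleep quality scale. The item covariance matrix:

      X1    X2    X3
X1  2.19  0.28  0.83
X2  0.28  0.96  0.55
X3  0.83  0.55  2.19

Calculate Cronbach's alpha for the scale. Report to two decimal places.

Cronbach's alpha = 0.58

ΣVar(i) = 2.19 + 0.96 + 2.19 = 5.34
Sum of the distinct covariances = 1.66
total variance = 5.34 + 2 × 1.66 = 8.66
α = (k/(k−1))·(1 − ΣVar(i)/total variance) = (3/2)·(1 − 5.34/8.66) = 0.58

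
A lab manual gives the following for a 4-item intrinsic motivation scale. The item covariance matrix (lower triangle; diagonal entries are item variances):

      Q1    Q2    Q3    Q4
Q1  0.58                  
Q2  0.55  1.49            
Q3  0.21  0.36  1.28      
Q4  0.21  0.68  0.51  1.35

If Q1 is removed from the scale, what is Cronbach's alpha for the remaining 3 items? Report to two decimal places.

Cronbach's alpha = 0.64

Remaining items: Q2, Q3, Q4 (k = 3).
sum of item variances = 1.49 + 1.28 + 1.35 = 4.12
Var(T) = 4.12 + 2 × 1.55 = 7.22
α (item deleted) = (3/2)·(1 − 4.12/7.22) = 0.64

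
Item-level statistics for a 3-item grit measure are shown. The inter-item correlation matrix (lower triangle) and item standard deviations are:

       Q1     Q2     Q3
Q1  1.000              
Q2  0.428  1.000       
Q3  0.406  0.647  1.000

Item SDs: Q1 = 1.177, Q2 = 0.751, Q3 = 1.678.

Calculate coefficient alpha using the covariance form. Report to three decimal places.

coefficient alpha = 0.684

Σσ²ᵢ = 1.177² + 0.751² + 1.678² = 4.7650
Covariances σ_ij = r_ij · s_i · s_j:
  σ(Q1,Q2) = 0.428 × 1.177 × 0.751 = 0.3783
  σ(Q1,Q3) = 0.406 × 1.177 × 1.678 = 0.8019
  σ(Q2,Q3) = 0.647 × 0.751 × 1.678 = 0.8153
σ²_T = Σσ²ᵢ + 2·Σσ_ij = 4.7650 + 2 × 1.9955 = 8.7560
α = (3/2)·(1 − 4.7650/8.7560) = 0.684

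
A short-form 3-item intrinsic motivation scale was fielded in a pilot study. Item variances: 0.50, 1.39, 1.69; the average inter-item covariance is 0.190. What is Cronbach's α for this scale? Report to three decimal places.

α = 0.362

ΣVar(i) = 0.50 + 1.39 + 1.69 = 3.58
Sum of the 3 distinct covariances = 3 × 0.190 = 0.570
σ²_total = ΣVar(i) + 2·Σcov = 3.58 + 2 × 0.570 = 4.720
α = (3/2)·(1 − 3.58/4.720) = 0.362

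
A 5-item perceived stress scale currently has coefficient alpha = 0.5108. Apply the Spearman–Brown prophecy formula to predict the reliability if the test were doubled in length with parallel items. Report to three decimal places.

predicted reliability = 0.676

Length factor m = 2
α' = m·α / (1 + (m−1)·α)
   = 2 × 0.5108 / (1 + (2 − 1) × 0.5108)
   = 1.0216 / 1.5108 = 0.676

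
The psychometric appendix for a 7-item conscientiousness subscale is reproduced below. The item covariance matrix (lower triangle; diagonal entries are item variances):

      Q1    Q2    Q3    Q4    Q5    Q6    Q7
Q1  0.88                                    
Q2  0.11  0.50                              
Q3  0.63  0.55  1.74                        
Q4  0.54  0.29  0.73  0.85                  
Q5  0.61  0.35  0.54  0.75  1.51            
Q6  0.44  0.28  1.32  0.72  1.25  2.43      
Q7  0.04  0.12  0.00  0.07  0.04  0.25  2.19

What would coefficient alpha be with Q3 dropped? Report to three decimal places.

Remaining items: Q1, Q2, Q4, Q5, Q6, Q7 (k = 6).
ΣVar(i) = 0.88 + 0.50 + 0.85 + 1.51 + 2.43 + 2.19 = 8.36
Var(T) = 8.36 + 2 × 5.86 = 20.08
α (item deleted) = (6/5)·(1 − 8.36/20.08) = 0.700

coefficient alpha = 0.700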